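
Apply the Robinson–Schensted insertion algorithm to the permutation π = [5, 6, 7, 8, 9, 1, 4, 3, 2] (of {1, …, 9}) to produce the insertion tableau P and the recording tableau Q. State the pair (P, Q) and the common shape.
P = [1, 2, 7, 8, 9] / [3, 6] / [4] / [5];  Q = [1, 2, 3, 4, 5] / [6, 7] / [8] / [9];  common shape = (5, 2, 1, 1)

Row-insert the values π_1, π_2, … into P one at a time, bumping the leftmost entry strictly greater than the inserted value down to the next row. The recording tableau Q records, in position (i, j), the step at which that cell was added to P.
  Insert 5 (step 1): P = [5];  Q = [1]
  Insert 6 (step 2): P = [5, 6];  Q = [1, 2]
  Insert 7 (step 3): P = [5, 6, 7];  Q = [1, 2, 3]
  Insert 8 (step 4): P = [5, 6, 7, 8];  Q = [1, 2, 3, 4]
  Insert 9 (step 5): P = [5, 6, 7, 8, 9];  Q = [1, 2, 3, 4, 5]
  Insert 1 (step 6): P = [1, 6, 7, 8, 9] / [5];  Q = [1, 2, 3, 4, 5] / [6]
  Insert 4 (step 7): P = [1, 4, 7, 8, 9] / [5, 6];  Q = [1, 2, 3, 4, 5] / [6, 7]
  Insert 3 (step 8): P = [1, 3, 7, 8, 9] / [4, 6] / [5];  Q = [1, 2, 3, 4, 5] / [6, 7] / [8]
  Insert 2 (step 9): P = [1, 2, 7, 8, 9] / [3, 6] / [4] / [5];  Q = [1, 2, 3, 4, 5] / [6, 7] / [8] / [9]
Final shape: (5, 2, 1, 1).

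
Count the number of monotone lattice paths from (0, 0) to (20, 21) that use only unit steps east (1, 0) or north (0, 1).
Number of paths = 269128937220

A monotone lattice path from (0, 0) to (20, 21) consists of 20 east steps and 21 north steps in some order, so it is determined by which 20 of the 41 steps are east. The count is C(41, 20) = 269128937220.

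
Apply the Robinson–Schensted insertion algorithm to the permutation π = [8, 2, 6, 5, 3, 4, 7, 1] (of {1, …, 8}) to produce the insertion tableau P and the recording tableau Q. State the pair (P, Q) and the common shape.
P = [1, 3, 4, 7] / [2] / [5] / [6] / [8];  Q = [1, 3, 6, 7] / [2] / [4] / [5] / [8];  common shape = (4, 1, 1, 1, 1)

Row-insert the values π_1, π_2, … into P one at a time, bumping the leftmost entry strictly greater than the inserted value down to the next row. The recording tableau Q records, in position (i, j), the step at which that cell was added to P.
  Insert 8 (step 1): P = [8];  Q = [1]
  Insert 2 (step 2): P = [2] / [8];  Q = [1] / [2]
  Insert 6 (step 3): P = [2, 6] / [8];  Q = [1, 3] / [2]
  Insert 5 (step 4): P = [2, 5] / [6] / [8];  Q = [1, 3] / [2] / [4]
  Insert 3 (step 5): P = [2, 3] / [5] / [6] / [8];  Q = [1, 3] / [2] / [4] / [5]
  Insert 4 (step 6): P = [2, 3, 4] / [5] / [6] / [8];  Q = [1, 3, 6] / [2] / [4] / [5]
  Insert 7 (step 7): P = [2, 3, 4, 7] / [5] / [6] / [8];  Q = [1, 3, 6, 7] / [2] / [4] / [5]
  Insert 1 (step 8): P = [1, 3, 4, 7] / [2] / [5] / [6] / [8];  Q = [1, 3, 6, 7] / [2] / [4] / [5] / [8]
Final shape: (4, 1, 1, 1, 1).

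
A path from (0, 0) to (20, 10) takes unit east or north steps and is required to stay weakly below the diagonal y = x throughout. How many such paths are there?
Number of paths = 15737865

By the reflection principle (André's argument), the number of monotone paths to (20, 10) with n ≤ m that never go above y = x is C(30, 20) − C(30, 21) = 30045015 − 14307150 = 15737865.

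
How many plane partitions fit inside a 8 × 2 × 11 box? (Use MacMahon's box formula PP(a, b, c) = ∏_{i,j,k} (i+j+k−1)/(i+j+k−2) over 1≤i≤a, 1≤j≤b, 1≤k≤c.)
PP(8, 2, 11) = 1057896060

Evaluate the triple product over i = 1..8, j = 1..2, k = 1..11. The factors are (2/1) · (3/2) · (4/3) · (5/4) · (6/5) · (7/6) · (8/7) · (9/8) · … (176 factors total). The numerators and denominators telescope so the product is an integer; carrying out the multiplication exactly gives PP(8, 2, 11) = 1057896060.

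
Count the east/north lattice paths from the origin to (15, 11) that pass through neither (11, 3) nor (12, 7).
Number of paths = 5846100

Inclusion–exclusion. Total paths: C(26, 15) = 7726160. Through P₁: C(14, 11)·C(12, 4) = 180180. Through P₂: C(19, 12)·C(7, 3) = 1763580. Since P₁ is strictly southwest of P₂, a monotone path through both must visit P₁ then P₂; paths through both = C(14, 11)·C(5, 1)·C(7, 3) = 63700. Avoid both = 7726160 − 180180 − 1763580 + 63700 = 5846100.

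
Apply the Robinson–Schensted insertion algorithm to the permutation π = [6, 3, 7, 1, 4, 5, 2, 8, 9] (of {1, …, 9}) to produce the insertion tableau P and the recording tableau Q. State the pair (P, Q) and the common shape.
P = [1, 2, 5, 8, 9] / [3, 4] / [6, 7];  Q = [1, 3, 6, 8, 9] / [2, 5] / [4, 7];  common shape = (5, 2, 2)

Row-insert the values π_1, π_2, … into P one at a time, bumping the leftmost entry strictly greater than the inserted value down to the next row. The recording tableau Q records, in position (i, j), the step at which that cell was added to P.
  Insert 6 (step 1): P = [6];  Q = [1]
  Insert 3 (step 2): P = [3] / [6];  Q = [1] / [2]
  Insert 7 (step 3): P = [3, 7] / [6];  Q = [1, 3] / [2]
  Insert 1 (step 4): P = [1, 7] / [3] / [6];  Q = [1, 3] / [2] / [4]
  Insert 4 (step 5): P = [1, 4] / [3, 7] / [6];  Q = [1, 3] / [2, 5] / [4]
  Insert 5 (step 6): P = [1, 4, 5] / [3, 7] / [6];  Q = [1, 3, 6] / [2, 5] / [4]
  Insert 2 (step 7): P = [1, 2, 5] / [3, 4] / [6, 7];  Q = [1, 3, 6] / [2, 5] / [4, 7]
  Insert 8 (step 8): P = [1, 2, 5, 8] / [3, 4] / [6, 7];  Q = [1, 3, 6, 8] / [2, 5] / [4, 7]
  Insert 9 (step 9): P = [1, 2, 5, 8, 9] / [3, 4] / [6, 7];  Q = [1, 3, 6, 8, 9] / [2, 5] / [4, 7]
Final shape: (5, 2, 2).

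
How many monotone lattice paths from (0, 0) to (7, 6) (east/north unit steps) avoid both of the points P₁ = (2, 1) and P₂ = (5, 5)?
Number of paths = 519

Inclusion–exclusion. Total paths: C(13, 7) = 1716. Through P₁: C(3, 2)·C(10, 5) = 756. Through P₂: C(10, 5)·C(3, 2) = 756. Since P₁ is strictly southwest of P₂, a monotone path through both must visit P₁ then P₂; paths through both = C(3, 2)·C(7, 3)·C(3, 2) = 315. Avoid both = 1716 − 756 − 756 + 315 = 519.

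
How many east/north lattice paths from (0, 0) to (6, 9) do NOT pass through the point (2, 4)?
Number of paths = 3115

Total paths from (0, 0) to (6, 9): C(15, 6) = 5005. Paths through (2, 4): (paths (0, 0) → (2, 4)) × (paths (2, 4) → (6, 9)) = C(6, 2) · C(9, 4) = 15 · 126 = 1890. Avoidance count = 5005 − 1890 = 3115.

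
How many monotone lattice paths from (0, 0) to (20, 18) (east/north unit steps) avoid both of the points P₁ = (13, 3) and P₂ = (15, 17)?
Number of paths = 30088562850

Inclusion–exclusion. Total paths: C(38, 20) = 33578000610. Through P₁: C(16, 13)·C(22, 7) = 95504640. Through P₂: C(32, 15)·C(6, 5) = 3394336320. Since P₁ is strictly southwest of P₂, a monotone path through both must visit P₁ then P₂; paths through both = C(16, 13)·C(16, 2)·C(6, 5) = 403200. Avoid both = 33578000610 − 95504640 − 3394336320 + 403200 = 30088562850.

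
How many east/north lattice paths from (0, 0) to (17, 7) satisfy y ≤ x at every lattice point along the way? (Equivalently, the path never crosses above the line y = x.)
Number of paths = 211508

By the reflection principle (André's argument), the number of monotone paths to (17, 7) with n ≤ m that never go above y = x is C(24, 17) − C(24, 18) = 346104 − 134596 = 211508.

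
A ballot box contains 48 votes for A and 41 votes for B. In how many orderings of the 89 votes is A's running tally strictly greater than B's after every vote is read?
Strict-lead orderings = 3126537204395671682632170

Total orderings of the 89 votes with 48 for A: C(89, 48) = 39751687313030682822037590. By the Bertrand ballot formula (Cycle Lemma / reflection principle), the number of orderings in which A is strictly ahead of B throughout is (p − q)/(p + q) · C(p + q, p) = (48 − 41)/(48 + 41) · 39751687313030682822037590 = 3126537204395671682632170.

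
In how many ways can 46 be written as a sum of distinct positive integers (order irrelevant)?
q(46) = 2304

A partition into distinct parts is a strictly decreasing sequence summing to n. The recurrence d(n, m) = d(n, m−1) + d(n−m, m−1) (use part m at most once) with q(n) = d(n, n) gives q(46) = 2304. (Euler's theorem: # distinct-part partitions = # odd-part partitions.)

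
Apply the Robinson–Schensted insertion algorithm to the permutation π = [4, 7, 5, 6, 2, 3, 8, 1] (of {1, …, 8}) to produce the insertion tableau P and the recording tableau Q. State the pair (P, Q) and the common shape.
P = [1, 3, 6, 8] / [2, 5] / [4] / [7];  Q = [1, 2, 4, 7] / [3, 6] / [5] / [8];  common shape = (4, 2, 1, 1)

Row-insert the values π_1, π_2, … into P one at a time, bumping the leftmost entry strictly greater than the inserted value down to the next row. The recording tableau Q records, in position (i, j), the step at which that cell was added to P.
  Insert 4 (step 1): P = [4];  Q = [1]
  Insert 7 (step 2): P = [4, 7];  Q = [1, 2]
  Insert 5 (step 3): P = [4, 5] / [7];  Q = [1, 2] / [3]
  Insert 6 (step 4): P = [4, 5, 6] / [7];  Q = [1, 2, 4] / [3]
  Insert 2 (step 5): P = [2, 5, 6] / [4] / [7];  Q = [1, 2, 4] / [3] / [5]
  Insert 3 (step 6): P = [2, 3, 6] / [4, 5] / [7];  Q = [1, 2, 4] / [3, 6] / [5]
  Insert 8 (step 7): P = [2, 3, 6, 8] / [4, 5] / [7];  Q = [1, 2, 4, 7] / [3, 6] / [5]
  Insert 1 (step 8): P = [1, 3, 6, 8] / [2, 5] / [4] / [7];  Q = [1, 2, 4, 7] / [3, 6] / [5] / [8]
Final shape: (4, 2, 1, 1).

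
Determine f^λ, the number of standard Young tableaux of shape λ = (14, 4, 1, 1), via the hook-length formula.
# SYT of shape (14, 4, 1, 1) = 250800

Hook-length formula: f^λ = n! / Π hook(c), product over all cells c of the Young diagram. For λ = (14, 4, 1, 1), n = 20 boxes. Hook lengths by row (left-to-right, top-to-bottom): [17, 14, 13, 12, 10, 9, 8, 7, 6, 5, 4, 3, 2, 1]; [6, 3, 2, 1]; [2]; [1]. Product of hooks = 9700566220800. So f^λ = 20! / 9700566220800 = 2432902008176640000 / 9700566220800 = 250800.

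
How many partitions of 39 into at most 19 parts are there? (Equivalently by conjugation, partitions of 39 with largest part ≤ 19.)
p(39, parts ≤ 19) = 29098

Use the recurrence p(n, m) = p(n, m−1) + p(n−m, m): either the largest part is < m (count p(n, m−1)) or the largest part is exactly m (remove one copy of m, count p(n−m, m)). With p(0, ·) = 1 this gives p(39, parts ≤ 19) = 29098. (By conjugating Young diagrams, this also counts partitions of 39 into at most 19 parts.)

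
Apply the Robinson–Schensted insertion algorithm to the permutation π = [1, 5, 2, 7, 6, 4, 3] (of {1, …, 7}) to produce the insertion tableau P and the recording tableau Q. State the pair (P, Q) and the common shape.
P = [1, 2, 3] / [4, 6] / [5] / [7];  Q = [1, 2, 4] / [3, 5] / [6] / [7];  common shape = (3, 2, 1, 1)

Row-insert the values π_1, π_2, … into P one at a time, bumping the leftmost entry strictly greater than the inserted value down to the next row. The recording tableau Q records, in position (i, j), the step at which that cell was added to P.
  Insert 1 (step 1): P = [1];  Q = [1]
  Insert 5 (step 2): P = [1, 5];  Q = [1, 2]
  Insert 2 (step 3): P = [1, 2] / [5];  Q = [1, 2] / [3]
  Insert 7 (step 4): P = [1, 2, 7] / [5];  Q = [1, 2, 4] / [3]
  Insert 6 (step 5): P = [1, 2, 6] / [5, 7];  Q = [1, 2, 4] / [3, 5]
  Insert 4 (step 6): P = [1, 2, 4] / [5, 6] / [7];  Q = [1, 2, 4] / [3, 5] / [6]
  Insert 3 (step 7): P = [1, 2, 3] / [4, 6] / [5] / [7];  Q = [1, 2, 4] / [3, 5] / [6] / [7]
Final shape: (3, 2, 1, 1).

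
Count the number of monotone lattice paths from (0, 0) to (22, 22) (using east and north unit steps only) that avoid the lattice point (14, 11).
Number of paths = 1767199756920

Total paths from (0, 0) to (22, 22): C(44, 22) = 2104098963720. Paths through (14, 11): (paths (0, 0) → (14, 11)) × (paths (14, 11) → (22, 22)) = C(25, 14) · C(19, 8) = 4457400 · 75582 = 336899206800. Avoidance count = 2104098963720 − 336899206800 = 1767199756920.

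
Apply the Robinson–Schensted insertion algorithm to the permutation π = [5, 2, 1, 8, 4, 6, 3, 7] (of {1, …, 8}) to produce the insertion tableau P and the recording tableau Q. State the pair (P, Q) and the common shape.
P = [1, 3, 6, 7] / [2, 4] / [5, 8];  Q = [1, 4, 6, 8] / [2, 5] / [3, 7];  common shape = (4, 2, 2)

Row-insert the values π_1, π_2, … into P one at a time, bumping the leftmost entry strictly greater than the inserted value down to the next row. The recording tableau Q records, in position (i, j), the step at which that cell was added to P.
  Insert 5 (step 1): P = [5];  Q = [1]
  Insert 2 (step 2): P = [2] / [5];  Q = [1] / [2]
  Insert 1 (step 3): P = [1] / [2] / [5];  Q = [1] / [2] / [3]
  Insert 8 (step 4): P = [1, 8] / [2] / [5];  Q = [1, 4] / [2] / [3]
  Insert 4 (step 5): P = [1, 4] / [2, 8] / [5];  Q = [1, 4] / [2, 5] / [3]
  Insert 6 (step 6): P = [1, 4, 6] / [2, 8] / [5];  Q = [1, 4, 6] / [2, 5] / [3]
  Insert 3 (step 7): P = [1, 3, 6] / [2, 4] / [5, 8];  Q = [1, 4, 6] / [2, 5] / [3, 7]
  Insert 7 (step 8): P = [1, 3, 6, 7] / [2, 4] / [5, 8];  Q = [1, 4, 6, 8] / [2, 5] / [3, 7]
Final shape: (4, 2, 2).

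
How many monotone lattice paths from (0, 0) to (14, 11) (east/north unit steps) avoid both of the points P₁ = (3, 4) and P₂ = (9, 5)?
Number of paths = 2531826

Inclusion–exclusion. Total paths: C(25, 14) = 4457400. Through P₁: C(7, 3)·C(18, 11) = 1113840. Through P₂: C(14, 9)·C(11, 5) = 924924. Since P₁ is strictly southwest of P₂, a monotone path through both must visit P₁ then P₂; paths through both = C(7, 3)·C(7, 6)·C(11, 5) = 113190. Avoid both = 4457400 − 1113840 − 924924 + 113190 = 2531826.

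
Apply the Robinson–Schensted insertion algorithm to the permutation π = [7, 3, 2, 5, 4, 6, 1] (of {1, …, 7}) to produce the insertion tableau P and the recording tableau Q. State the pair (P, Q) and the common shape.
P = [1, 4, 6] / [2, 5] / [3] / [7];  Q = [1, 4, 6] / [2, 5] / [3] / [7];  common shape = (3, 2, 1, 1)

Row-insert the values π_1, π_2, … into P one at a time, bumping the leftmost entry strictly greater than the inserted value down to the next row. The recording tableau Q records, in position (i, j), the step at which that cell was added to P.
  Insert 7 (step 1): P = [7];  Q = [1]
  Insert 3 (step 2): P = [3] / [7];  Q = [1] / [2]
  Insert 2 (step 3): P = [2] / [3] / [7];  Q = [1] / [2] / [3]
  Insert 5 (step 4): P = [2, 5] / [3] / [7];  Q = [1, 4] / [2] / [3]
  Insert 4 (step 5): P = [2, 4] / [3, 5] / [7];  Q = [1, 4] / [2, 5] / [3]
  Insert 6 (step 6): P = [2, 4, 6] / [3, 5] / [7];  Q = [1, 4, 6] / [2, 5] / [3]
  Insert 1 (step 7): P = [1, 4, 6] / [2, 5] / [3] / [7];  Q = [1, 4, 6] / [2, 5] / [3] / [7]
Final shape: (3, 2, 1, 1).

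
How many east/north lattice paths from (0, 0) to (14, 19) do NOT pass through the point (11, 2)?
Number of paths = 818720280

Total paths from (0, 0) to (14, 19): C(33, 14) = 818809200. Paths through (11, 2): (paths (0, 0) → (11, 2)) × (paths (11, 2) → (14, 19)) = C(13, 11) · C(20, 3) = 78 · 1140 = 88920. Avoidance count = 818809200 − 88920 = 818720280.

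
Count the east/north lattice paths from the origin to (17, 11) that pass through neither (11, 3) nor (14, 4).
Number of paths = 20188608

Inclusion–exclusion. Total paths: C(28, 17) = 21474180. Through P₁: C(14, 11)·C(14, 6) = 1093092. Through P₂: C(18, 14)·C(10, 3) = 367200. Since P₁ is strictly southwest of P₂, a monotone path through both must visit P₁ then P₂; paths through both = C(14, 11)·C(4, 3)·C(10, 3) = 174720. Avoid both = 21474180 − 1093092 − 367200 + 174720 = 20188608.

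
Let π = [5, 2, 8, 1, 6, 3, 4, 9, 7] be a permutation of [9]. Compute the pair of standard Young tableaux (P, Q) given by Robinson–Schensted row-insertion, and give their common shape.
P = [1, 3, 4, 7] / [2, 6, 9] / [5, 8];  Q = [1, 3, 7, 8] / [2, 5, 9] / [4, 6];  common shape = (4, 3, 2)

Row-insert the values π_1, π_2, … into P one at a time, bumping the leftmost entry strictly greater than the inserted value down to the next row. The recording tableau Q records, in position (i, j), the step at which that cell was added to P.
  Insert 5 (step 1): P = [5];  Q = [1]
  Insert 2 (step 2): P = [2] / [5];  Q = [1] / [2]
  Insert 8 (step 3): P = [2, 8] / [5];  Q = [1, 3] / [2]
  Insert 1 (step 4): P = [1, 8] / [2] / [5];  Q = [1, 3] / [2] / [4]
  Insert 6 (step 5): P = [1, 6] / [2, 8] / [5];  Q = [1, 3] / [2, 5] / [4]
  Insert 3 (step 6): P = [1, 3] / [2, 6] / [5, 8];  Q = [1, 3] / [2, 5] / [4, 6]
  Insert 4 (step 7): P = [1, 3, 4] / [2, 6] / [5, 8];  Q = [1, 3, 7] / [2, 5] / [4, 6]
  Insert 9 (step 8): P = [1, 3, 4, 9] / [2, 6] / [5, 8];  Q = [1, 3, 7, 8] / [2, 5] / [4, 6]
  Insert 7 (step 9): P = [1, 3, 4, 7] / [2, 6, 9] / [5, 8];  Q = [1, 3, 7, 8] / [2, 5, 9] / [4, 6]
Final shape: (4, 3, 2).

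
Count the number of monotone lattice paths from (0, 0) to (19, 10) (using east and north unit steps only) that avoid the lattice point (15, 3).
Number of paths = 19760730

Total paths from (0, 0) to (19, 10): C(29, 19) = 20030010. Paths through (15, 3): (paths (0, 0) → (15, 3)) × (paths (15, 3) → (19, 10)) = C(18, 15) · C(11, 4) = 816 · 330 = 269280. Avoidance count = 20030010 − 269280 = 19760730.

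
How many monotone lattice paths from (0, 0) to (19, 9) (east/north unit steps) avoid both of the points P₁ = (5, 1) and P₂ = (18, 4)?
Number of paths = 4964550

Inclusion–exclusion. Total paths: C(28, 19) = 6906900. Through P₁: C(6, 5)·C(22, 14) = 1918620. Through P₂: C(22, 18)·C(6, 1) = 43890. Since P₁ is strictly southwest of P₂, a monotone path through both must visit P₁ then P₂; paths through both = C(6, 5)·C(16, 13)·C(6, 1) = 20160. Avoid both = 6906900 − 1918620 − 43890 + 20160 = 4964550.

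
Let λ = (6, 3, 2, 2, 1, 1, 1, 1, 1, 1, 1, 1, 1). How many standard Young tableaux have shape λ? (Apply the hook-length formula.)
# SYT of shape (6, 3, 2, 2, 1, 1, 1, 1, 1, 1, 1, 1, 1) = 48498450

Hook-length formula: f^λ = n! / Π hook(c), product over all cells c of the Young diagram. For λ = (6, 3, 2, 2, 1, 1, 1, 1, 1, 1, 1, 1, 1), n = 22 boxes. Hook lengths by row (left-to-right, top-to-bottom): [18, 8, 5, 3, 2, 1]; [14, 4, 1]; [12, 2]; [11, 1]; [9]; [8]; [7]; [6]; [5]; [4]; [3]; [2]; [1]. Product of hooks = 23176013414400. So f^λ = 22! / 23176013414400 = 1124000727777607680000 / 23176013414400 = 48498450.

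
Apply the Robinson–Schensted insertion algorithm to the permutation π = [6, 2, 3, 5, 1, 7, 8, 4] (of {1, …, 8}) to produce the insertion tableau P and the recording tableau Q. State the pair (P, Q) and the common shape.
P = [1, 3, 4, 7, 8] / [2, 5] / [6];  Q = [1, 3, 4, 6, 7] / [2, 8] / [5];  common shape = (5, 2, 1)

Row-insert the values π_1, π_2, … into P one at a time, bumping the leftmost entry strictly greater than the inserted value down to the next row. The recording tableau Q records, in position (i, j), the step at which that cell was added to P.
  Insert 6 (step 1): P = [6];  Q = [1]
  Insert 2 (step 2): P = [2] / [6];  Q = [1] / [2]
  Insert 3 (step 3): P = [2, 3] / [6];  Q = [1, 3] / [2]
  Insert 5 (step 4): P = [2, 3, 5] / [6];  Q = [1, 3, 4] / [2]
  Insert 1 (step 5): P = [1, 3, 5] / [2] / [6];  Q = [1, 3, 4] / [2] / [5]
  Insert 7 (step 6): P = [1, 3, 5, 7] / [2] / [6];  Q = [1, 3, 4, 6] / [2] / [5]
  Insert 8 (step 7): P = [1, 3, 5, 7, 8] / [2] / [6];  Q = [1, 3, 4, 6, 7] / [2] / [5]
  Insert 4 (step 8): P = [1, 3, 4, 7, 8] / [2, 5] / [6];  Q = [1, 3, 4, 6, 7] / [2, 8] / [5]
Final shape: (5, 2, 1).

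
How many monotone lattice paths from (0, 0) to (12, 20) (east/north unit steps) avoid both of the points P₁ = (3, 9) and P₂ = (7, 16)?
Number of paths = 167099458

Inclusion–exclusion. Total paths: C(32, 12) = 225792840. Through P₁: C(12, 3)·C(20, 9) = 36951200. Through P₂: C(23, 7)·C(9, 5) = 30889782. Since P₁ is strictly southwest of P₂, a monotone path through both must visit P₁ then P₂; paths through both = C(12, 3)·C(11, 4)·C(9, 5) = 9147600. Avoid both = 225792840 − 36951200 − 30889782 + 9147600 = 167099458.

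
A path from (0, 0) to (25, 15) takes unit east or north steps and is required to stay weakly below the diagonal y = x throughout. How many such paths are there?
Number of paths = 17018415216

By the reflection principle (André's argument), the number of monotone paths to (25, 15) with n ≤ m that never go above y = x is C(40, 25) − C(40, 26) = 40225345056 − 23206929840 = 17018415216.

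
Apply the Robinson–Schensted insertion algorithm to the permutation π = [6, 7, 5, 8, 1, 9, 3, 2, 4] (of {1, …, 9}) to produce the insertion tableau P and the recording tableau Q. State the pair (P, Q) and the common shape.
P = [1, 2, 4, 9] / [3, 7, 8] / [5] / [6];  Q = [1, 2, 4, 6] / [3, 7, 9] / [5] / [8];  common shape = (4, 3, 1, 1)

Row-insert the values π_1, π_2, … into P one at a time, bumping the leftmost entry strictly greater than the inserted value down to the next row. The recording tableau Q records, in position (i, j), the step at which that cell was added to P.
  Insert 6 (step 1): P = [6];  Q = [1]
  Insert 7 (step 2): P = [6, 7];  Q = [1, 2]
  Insert 5 (step 3): P = [5, 7] / [6];  Q = [1, 2] / [3]
  Insert 8 (step 4): P = [5, 7, 8] / [6];  Q = [1, 2, 4] / [3]
  Insert 1 (step 5): P = [1, 7, 8] / [5] / [6];  Q = [1, 2, 4] / [3] / [5]
  Insert 9 (step 6): P = [1, 7, 8, 9] / [5] / [6];  Q = [1, 2, 4, 6] / [3] / [5]
  Insert 3 (step 7): P = [1, 3, 8, 9] / [5, 7] / [6];  Q = [1, 2, 4, 6] / [3, 7] / [5]
  Insert 2 (step 8): P = [1, 2, 8, 9] / [3, 7] / [5] / [6];  Q = [1, 2, 4, 6] / [3, 7] / [5] / [8]
  Insert 4 (step 9): P = [1, 2, 4, 9] / [3, 7, 8] / [5] / [6];  Q = [1, 2, 4, 6] / [3, 7, 9] / [5] / [8]
Final shape: (4, 3, 1, 1).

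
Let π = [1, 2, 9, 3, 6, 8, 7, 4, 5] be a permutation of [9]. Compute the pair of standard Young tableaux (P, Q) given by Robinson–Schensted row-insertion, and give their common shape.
P = [1, 2, 3, 4, 5] / [6, 7] / [8] / [9];  Q = [1, 2, 3, 5, 6] / [4, 9] / [7] / [8];  common shape = (5, 2, 1, 1)

Row-insert the values π_1, π_2, … into P one at a time, bumping the leftmost entry strictly greater than the inserted value down to the next row. The recording tableau Q records, in position (i, j), the step at which that cell was added to P.
  Insert 1 (step 1): P = [1];  Q = [1]
  Insert 2 (step 2): P = [1, 2];  Q = [1, 2]
  Insert 9 (step 3): P = [1, 2, 9];  Q = [1, 2, 3]
  Insert 3 (step 4): P = [1, 2, 3] / [9];  Q = [1, 2, 3] / [4]
  Insert 6 (step 5): P = [1, 2, 3, 6] / [9];  Q = [1, 2, 3, 5] / [4]
  Insert 8 (step 6): P = [1, 2, 3, 6, 8] / [9];  Q = [1, 2, 3, 5, 6] / [4]
  Insert 7 (step 7): P = [1, 2, 3, 6, 7] / [8] / [9];  Q = [1, 2, 3, 5, 6] / [4] / [7]
  Insert 4 (step 8): P = [1, 2, 3, 4, 7] / [6] / [8] / [9];  Q = [1, 2, 3, 5, 6] / [4] / [7] / [8]
  Insert 5 (step 9): P = [1, 2, 3, 4, 5] / [6, 7] / [8] / [9];  Q = [1, 2, 3, 5, 6] / [4, 9] / [7] / [8]
Final shape: (5, 2, 1, 1).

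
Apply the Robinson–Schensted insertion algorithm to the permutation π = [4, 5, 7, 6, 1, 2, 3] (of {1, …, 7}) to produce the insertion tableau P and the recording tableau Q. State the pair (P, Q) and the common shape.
P = [1, 2, 3] / [4, 5, 6] / [7];  Q = [1, 2, 3] / [4, 6, 7] / [5];  common shape = (3, 3, 1)

Row-insert the values π_1, π_2, … into P one at a time, bumping the leftmost entry strictly greater than the inserted value down to the next row. The recording tableau Q records, in position (i, j), the step at which that cell was added to P.
  Insert 4 (step 1): P = [4];  Q = [1]
  Insert 5 (step 2): P = [4, 5];  Q = [1, 2]
  Insert 7 (step 3): P = [4, 5, 7];  Q = [1, 2, 3]
  Insert 6 (step 4): P = [4, 5, 6] / [7];  Q = [1, 2, 3] / [4]
  Insert 1 (step 5): P = [1, 5, 6] / [4] / [7];  Q = [1, 2, 3] / [4] / [5]
  Insert 2 (step 6): P = [1, 2, 6] / [4, 5] / [7];  Q = [1, 2, 3] / [4, 6] / [5]
  Insert 3 (step 7): P = [1, 2, 3] / [4, 5, 6] / [7];  Q = [1, 2, 3] / [4, 6, 7] / [5]
Final shape: (3, 3, 1).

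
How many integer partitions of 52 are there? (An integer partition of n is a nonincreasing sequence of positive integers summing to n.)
p(52) = 281589

Compute p(n) via the recurrence p(n, m) = p(n, m−1) + p(n−m, m), where p(n, m) counts partitions of n with all parts ≤ m and p(n) = p(n, n). The base cases are p(0, m) = 1 and p(n, 0) = 0 for n > 0. Filling the table yields p(52) = 281589. (Euler's pentagonal recurrence is an alternative.)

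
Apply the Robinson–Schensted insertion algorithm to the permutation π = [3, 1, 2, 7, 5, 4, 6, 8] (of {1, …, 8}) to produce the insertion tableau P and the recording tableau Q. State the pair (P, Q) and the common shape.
P = [1, 2, 4, 6, 8] / [3, 5] / [7];  Q = [1, 3, 4, 7, 8] / [2, 5] / [6];  common shape = (5, 2, 1)

Row-insert the values π_1, π_2, … into P one at a time, bumping the leftmost entry strictly greater than the inserted value down to the next row. The recording tableau Q records, in position (i, j), the step at which that cell was added to P.
  Insert 3 (step 1): P = [3];  Q = [1]
  Insert 1 (step 2): P = [1] / [3];  Q = [1] / [2]
  Insert 2 (step 3): P = [1, 2] / [3];  Q = [1, 3] / [2]
  Insert 7 (step 4): P = [1, 2, 7] / [3];  Q = [1, 3, 4] / [2]
  Insert 5 (step 5): P = [1, 2, 5] / [3, 7];  Q = [1, 3, 4] / [2, 5]
  Insert 4 (step 6): P = [1, 2, 4] / [3, 5] / [7];  Q = [1, 3, 4] / [2, 5] / [6]
  Insert 6 (step 7): P = [1, 2, 4, 6] / [3, 5] / [7];  Q = [1, 3, 4, 7] / [2, 5] / [6]
  Insert 8 (step 8): P = [1, 2, 4, 6, 8] / [3, 5] / [7];  Q = [1, 3, 4, 7, 8] / [2, 5] / [6]
Final shape: (5, 2, 1).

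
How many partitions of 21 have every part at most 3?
p(21, parts ≤ 3) = 48

Use the recurrence p(n, m) = p(n, m−1) + p(n−m, m): either the largest part is < m (count p(n, m−1)) or the largest part is exactly m (remove one copy of m, count p(n−m, m)). With p(0, ·) = 1 this gives p(21, parts ≤ 3) = 48. (By conjugating Young diagrams, this also counts partitions of 21 into at most 3 parts.)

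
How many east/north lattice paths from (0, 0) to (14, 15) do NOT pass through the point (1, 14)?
Number of paths = 77558550

Total paths from (0, 0) to (14, 15): C(29, 14) = 77558760. Paths through (1, 14): (paths (0, 0) → (1, 14)) × (paths (1, 14) → (14, 15)) = C(15, 1) · C(14, 13) = 15 · 14 = 210. Avoidance count = 77558760 − 210 = 77558550.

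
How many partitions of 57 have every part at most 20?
p(57, parts ≤ 20) = 516054

Use the recurrence p(n, m) = p(n, m−1) + p(n−m, m): either the largest part is < m (count p(n, m−1)) or the largest part is exactly m (remove one copy of m, count p(n−m, m)). With p(0, ·) = 1 this gives p(57, parts ≤ 20) = 516054. (By conjugating Young diagrams, this also counts partitions of 57 into at most 20 parts.)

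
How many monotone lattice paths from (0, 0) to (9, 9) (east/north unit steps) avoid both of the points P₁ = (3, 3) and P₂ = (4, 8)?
Number of paths = 27890

Inclusion–exclusion. Total paths: C(18, 9) = 48620. Through P₁: C(6, 3)·C(12, 6) = 18480. Through P₂: C(12, 4)·C(6, 5) = 2970. Since P₁ is strictly southwest of P₂, a monotone path through both must visit P₁ then P₂; paths through both = C(6, 3)·C(6, 1)·C(6, 5) = 720. Avoid both = 48620 − 18480 − 2970 + 720 = 27890.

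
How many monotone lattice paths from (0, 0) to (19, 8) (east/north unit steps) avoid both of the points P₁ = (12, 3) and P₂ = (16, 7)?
Number of paths = 1006487

Inclusion–exclusion. Total paths: C(27, 19) = 2220075. Through P₁: C(15, 12)·C(12, 7) = 360360. Through P₂: C(23, 16)·C(4, 3) = 980628. Since P₁ is strictly southwest of P₂, a monotone path through both must visit P₁ then P₂; paths through both = C(15, 12)·C(8, 4)·C(4, 3) = 127400. Avoid both = 2220075 − 360360 − 980628 + 127400 = 1006487.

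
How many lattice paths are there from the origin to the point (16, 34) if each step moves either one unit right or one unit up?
Number of paths = 4923689695575

A monotone lattice path from (0, 0) to (16, 34) consists of 16 east steps and 34 north steps in some order, so it is determined by which 16 of the 50 steps are east. The count is C(50, 16) = 4923689695575.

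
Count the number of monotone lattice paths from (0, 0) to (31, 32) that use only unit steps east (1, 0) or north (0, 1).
Number of paths = 916312070471295267

A monotone lattice path from (0, 0) to (31, 32) consists of 31 east steps and 32 north steps in some order, so it is determined by which 31 of the 63 steps are east. The count is C(63, 31) = 916312070471295267.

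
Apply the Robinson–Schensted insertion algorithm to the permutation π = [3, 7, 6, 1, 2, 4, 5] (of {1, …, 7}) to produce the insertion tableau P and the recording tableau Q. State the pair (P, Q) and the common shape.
P = [1, 2, 4, 5] / [3, 6] / [7];  Q = [1, 2, 6, 7] / [3, 5] / [4];  common shape = (4, 2, 1)

Row-insert the values π_1, π_2, … into P one at a time, bumping the leftmost entry strictly greater than the inserted value down to the next row. The recording tableau Q records, in position (i, j), the step at which that cell was added to P.
  Insert 3 (step 1): P = [3];  Q = [1]
  Insert 7 (step 2): P = [3, 7];  Q = [1, 2]
  Insert 6 (step 3): P = [3, 6] / [7];  Q = [1, 2] / [3]
  Insert 1 (step 4): P = [1, 6] / [3] / [7];  Q = [1, 2] / [3] / [4]
  Insert 2 (step 5): P = [1, 2] / [3, 6] / [7];  Q = [1, 2] / [3, 5] / [4]
  Insert 4 (step 6): P = [1, 2, 4] / [3, 6] / [7];  Q = [1, 2, 6] / [3, 5] / [4]
  Insert 5 (step 7): P = [1, 2, 4, 5] / [3, 6] / [7];  Q = [1, 2, 6, 7] / [3, 5] / [4]
Final shape: (4, 2, 1).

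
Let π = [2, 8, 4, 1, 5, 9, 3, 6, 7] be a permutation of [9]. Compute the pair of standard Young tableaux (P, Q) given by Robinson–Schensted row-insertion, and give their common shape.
P = [1, 3, 5, 6, 7] / [2, 4, 9] / [8];  Q = [1, 2, 5, 6, 9] / [3, 7, 8] / [4];  common shape = (5, 3, 1)

Row-insert the values π_1, π_2, … into P one at a time, bumping the leftmost entry strictly greater than the inserted value down to the next row. The recording tableau Q records, in position (i, j), the step at which that cell was added to P.
  Insert 2 (step 1): P = [2];  Q = [1]
  Insert 8 (step 2): P = [2, 8];  Q = [1, 2]
  Insert 4 (step 3): P = [2, 4] / [8];  Q = [1, 2] / [3]
  Insert 1 (step 4): P = [1, 4] / [2] / [8];  Q = [1, 2] / [3] / [4]
  Insert 5 (step 5): P = [1, 4, 5] / [2] / [8];  Q = [1, 2, 5] / [3] / [4]
  Insert 9 (step 6): P = [1, 4, 5, 9] / [2] / [8];  Q = [1, 2, 5, 6] / [3] / [4]
  Insert 3 (step 7): P = [1, 3, 5, 9] / [2, 4] / [8];  Q = [1, 2, 5, 6] / [3, 7] / [4]
  Insert 6 (step 8): P = [1, 3, 5, 6] / [2, 4, 9] / [8];  Q = [1, 2, 5, 6] / [3, 7, 8] / [4]
  Insert 7 (step 9): P = [1, 3, 5, 6, 7] / [2, 4, 9] / [8];  Q = [1, 2, 5, 6, 9] / [3, 7, 8] / [4]
Final shape: (5, 3, 1).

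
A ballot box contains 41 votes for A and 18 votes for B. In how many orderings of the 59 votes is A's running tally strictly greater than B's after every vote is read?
Strict-lead orderings = 252423322176795

Total orderings of the 59 votes with 41 for A: C(59, 41) = 647520696018735. By the Bertrand ballot formula (Cycle Lemma / reflection principle), the number of orderings in which A is strictly ahead of B throughout is (p − q)/(p + q) · C(p + q, p) = (41 − 18)/(41 + 18) · 647520696018735 = 252423322176795.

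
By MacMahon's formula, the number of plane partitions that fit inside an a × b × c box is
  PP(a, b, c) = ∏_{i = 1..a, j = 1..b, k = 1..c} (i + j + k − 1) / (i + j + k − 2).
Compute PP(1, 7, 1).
PP(1, 7, 1) = 8

Evaluate the triple product over i = 1..1, j = 1..7, k = 1..1. The factors are (2/1) · (3/2) · (4/3) · (5/4) · (6/5) · (7/6) · (8/7). The numerators and denominators telescope so the product is an integer; carrying out the multiplication exactly gives PP(1, 7, 1) = 8.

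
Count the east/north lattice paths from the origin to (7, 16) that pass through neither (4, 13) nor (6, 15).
Number of paths = 117589

Inclusion–exclusion. Total paths: C(23, 7) = 245157. Through P₁: C(17, 4)·C(6, 3) = 47600. Through P₂: C(21, 6)·C(2, 1) = 108528. Since P₁ is strictly southwest of P₂, a monotone path through both must visit P₁ then P₂; paths through both = C(17, 4)·C(4, 2)·C(2, 1) = 28560. Avoid both = 245157 − 47600 − 108528 + 28560 = 117589.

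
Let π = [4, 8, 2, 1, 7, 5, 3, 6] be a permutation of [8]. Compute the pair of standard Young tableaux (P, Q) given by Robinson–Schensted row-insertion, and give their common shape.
P = [1, 3, 6] / [2, 5] / [4, 7] / [8];  Q = [1, 2, 8] / [3, 5] / [4, 6] / [7];  common shape = (3, 2, 2, 1)

Row-insert the values π_1, π_2, … into P one at a time, bumping the leftmost entry strictly greater than the inserted value down to the next row. The recording tableau Q records, in position (i, j), the step at which that cell was added to P.
  Insert 4 (step 1): P = [4];  Q = [1]
  Insert 8 (step 2): P = [4, 8];  Q = [1, 2]
  Insert 2 (step 3): P = [2, 8] / [4];  Q = [1, 2] / [3]
  Insert 1 (step 4): P = [1, 8] / [2] / [4];  Q = [1, 2] / [3] / [4]
  Insert 7 (step 5): P = [1, 7] / [2, 8] / [4];  Q = [1, 2] / [3, 5] / [4]
  Insert 5 (step 6): P = [1, 5] / [2, 7] / [4, 8];  Q = [1, 2] / [3, 5] / [4, 6]
  Insert 3 (step 7): P = [1, 3] / [2, 5] / [4, 7] / [8];  Q = [1, 2] / [3, 5] / [4, 6] / [7]
  Insert 6 (step 8): P = [1, 3, 6] / [2, 5] / [4, 7] / [8];  Q = [1, 2, 8] / [3, 5] / [4, 6] / [7]
Final shape: (3, 2, 2, 1).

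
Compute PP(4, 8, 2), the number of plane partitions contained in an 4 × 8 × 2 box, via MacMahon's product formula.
PP(4, 8, 2) = 70785

Evaluate the triple product over i = 1..4, j = 1..8, k = 1..2. The factors are (2/1) · (3/2) · (3/2) · (4/3) · (4/3) · (5/4) · (5/4) · (6/5) · … (64 factors total). The numerators and denominators telescope so the product is an integer; carrying out the multiplication exactly gives PP(4, 8, 2) = 70785.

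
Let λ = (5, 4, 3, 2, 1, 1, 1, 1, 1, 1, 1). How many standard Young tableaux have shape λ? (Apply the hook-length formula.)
# SYT of shape (5, 4, 3, 2, 1, 1, 1, 1, 1, 1, 1) = 111132672

Hook-length formula: f^λ = n! / Π hook(c), product over all cells c of the Young diagram. For λ = (5, 4, 3, 2, 1, 1, 1, 1, 1, 1, 1), n = 21 boxes. Hook lengths by row (left-to-right, top-to-bottom): [15, 7, 5, 3, 1]; [13, 5, 3, 1]; [11, 3, 1]; [9, 1]; [7]; [6]; [5]; [4]; [3]; [2]; [1]. Product of hooks = 459729270000. So f^λ = 21! / 459729270000 = 51090942171709440000 / 459729270000 = 111132672.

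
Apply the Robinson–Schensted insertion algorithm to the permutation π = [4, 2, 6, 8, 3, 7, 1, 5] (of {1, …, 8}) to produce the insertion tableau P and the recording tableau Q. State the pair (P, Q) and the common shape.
P = [1, 3, 5] / [2, 6, 7] / [4, 8];  Q = [1, 3, 4] / [2, 5, 6] / [7, 8];  common shape = (3, 3, 2)

Row-insert the values π_1, π_2, … into P one at a time, bumping the leftmost entry strictly greater than the inserted value down to the next row. The recording tableau Q records, in position (i, j), the step at which that cell was added to P.
  Insert 4 (step 1): P = [4];  Q = [1]
  Insert 2 (step 2): P = [2] / [4];  Q = [1] / [2]
  Insert 6 (step 3): P = [2, 6] / [4];  Q = [1, 3] / [2]
  Insert 8 (step 4): P = [2, 6, 8] / [4];  Q = [1, 3, 4] / [2]
  Insert 3 (step 5): P = [2, 3, 8] / [4, 6];  Q = [1, 3, 4] / [2, 5]
  Insert 7 (step 6): P = [2, 3, 7] / [4, 6, 8];  Q = [1, 3, 4] / [2, 5, 6]
  Insert 1 (step 7): P = [1, 3, 7] / [2, 6, 8] / [4];  Q = [1, 3, 4] / [2, 5, 6] / [7]
  Insert 5 (step 8): P = [1, 3, 5] / [2, 6, 7] / [4, 8];  Q = [1, 3, 4] / [2, 5, 6] / [7, 8]
Final shape: (3, 3, 2).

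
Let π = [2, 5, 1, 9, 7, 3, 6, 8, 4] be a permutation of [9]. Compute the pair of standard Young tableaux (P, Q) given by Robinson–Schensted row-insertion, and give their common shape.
P = [1, 3, 4, 8] / [2, 5, 6] / [7] / [9];  Q = [1, 2, 4, 8] / [3, 5, 7] / [6] / [9];  common shape = (4, 3, 1, 1)

Row-insert the values π_1, π_2, … into P one at a time, bumping the leftmost entry strictly greater than the inserted value down to the next row. The recording tableau Q records, in position (i, j), the step at which that cell was added to P.
  Insert 2 (step 1): P = [2];  Q = [1]
  Insert 5 (step 2): P = [2, 5];  Q = [1, 2]
  Insert 1 (step 3): P = [1, 5] / [2];  Q = [1, 2] / [3]
  Insert 9 (step 4): P = [1, 5, 9] / [2];  Q = [1, 2, 4] / [3]
  Insert 7 (step 5): P = [1, 5, 7] / [2, 9];  Q = [1, 2, 4] / [3, 5]
  Insert 3 (step 6): P = [1, 3, 7] / [2, 5] / [9];  Q = [1, 2, 4] / [3, 5] / [6]
  Insert 6 (step 7): P = [1, 3, 6] / [2, 5, 7] / [9];  Q = [1, 2, 4] / [3, 5, 7] / [6]
  Insert 8 (step 8): P = [1, 3, 6, 8] / [2, 5, 7] / [9];  Q = [1, 2, 4, 8] / [3, 5, 7] / [6]
  Insert 4 (step 9): P = [1, 3, 4, 8] / [2, 5, 6] / [7] / [9];  Q = [1, 2, 4, 8] / [3, 5, 7] / [6] / [9]
Final shape: (4, 3, 1, 1).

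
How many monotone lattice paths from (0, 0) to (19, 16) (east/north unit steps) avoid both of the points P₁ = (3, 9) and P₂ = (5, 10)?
Number of paths = 3915179730

Inclusion–exclusion. Total paths: C(35, 19) = 4059928950. Through P₁: C(12, 3)·C(23, 16) = 53934540. Through P₂: C(15, 5)·C(20, 14) = 116396280. Since P₁ is strictly southwest of P₂, a monotone path through both must visit P₁ then P₂; paths through both = C(12, 3)·C(3, 2)·C(20, 14) = 25581600. Avoid both = 4059928950 − 53934540 − 116396280 + 25581600 = 3915179730.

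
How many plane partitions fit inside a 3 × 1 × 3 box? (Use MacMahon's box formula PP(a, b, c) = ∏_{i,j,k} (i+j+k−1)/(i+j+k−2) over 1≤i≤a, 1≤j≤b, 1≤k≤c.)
PP(3, 1, 3) = 20

Evaluate the triple product over i = 1..3, j = 1..1, k = 1..3. The factors are (2/1) · (3/2) · (4/3) · (3/2) · (4/3) · (5/4) · (4/3) · (5/4) · … (9 factors total). The numerators and denominators telescope so the product is an integer; carrying out the multiplication exactly gives PP(3, 1, 3) = 20.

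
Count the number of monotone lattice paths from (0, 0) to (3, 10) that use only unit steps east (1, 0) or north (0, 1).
Number of paths = 286

A monotone lattice path from (0, 0) to (3, 10) consists of 3 east steps and 10 north steps in some order, so it is determined by which 3 of the 13 steps are east. The count is C(13, 3) = 286.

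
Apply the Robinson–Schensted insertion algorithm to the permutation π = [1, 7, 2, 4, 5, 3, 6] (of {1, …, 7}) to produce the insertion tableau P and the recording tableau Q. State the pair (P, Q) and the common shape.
P = [1, 2, 3, 5, 6] / [4] / [7];  Q = [1, 2, 4, 5, 7] / [3] / [6];  common shape = (5, 1, 1)

Row-insert the values π_1, π_2, … into P one at a time, bumping the leftmost entry strictly greater than the inserted value down to the next row. The recording tableau Q records, in position (i, j), the step at which that cell was added to P.
  Insert 1 (step 1): P = [1];  Q = [1]
  Insert 7 (step 2): P = [1, 7];  Q = [1, 2]
  Insert 2 (step 3): P = [1, 2] / [7];  Q = [1, 2] / [3]
  Insert 4 (step 4): P = [1, 2, 4] / [7];  Q = [1, 2, 4] / [3]
  Insert 5 (step 5): P = [1, 2, 4, 5] / [7];  Q = [1, 2, 4, 5] / [3]
  Insert 3 (step 6): P = [1, 2, 3, 5] / [4] / [7];  Q = [1, 2, 4, 5] / [3] / [6]
  Insert 6 (step 7): P = [1, 2, 3, 5, 6] / [4] / [7];  Q = [1, 2, 4, 5, 7] / [3] / [6]
Final shape: (5, 1, 1).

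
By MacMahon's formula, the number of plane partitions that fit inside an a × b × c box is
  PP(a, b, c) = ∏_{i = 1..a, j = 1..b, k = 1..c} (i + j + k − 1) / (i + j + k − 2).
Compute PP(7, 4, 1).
PP(7, 4, 1) = 330

Evaluate the triple product over i = 1..7, j = 1..4, k = 1..1. The factors are (2/1) · (3/2) · (4/3) · (5/4) · (3/2) · (4/3) · (5/4) · (6/5) · … (28 factors total). The numerators and denominators telescope so the product is an integer; carrying out the multiplication exactly gives PP(7, 4, 1) = 330.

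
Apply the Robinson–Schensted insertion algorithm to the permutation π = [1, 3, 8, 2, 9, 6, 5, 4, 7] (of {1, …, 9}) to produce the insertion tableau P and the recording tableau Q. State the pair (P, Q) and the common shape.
P = [1, 2, 4, 7] / [3, 5, 9] / [6] / [8];  Q = [1, 2, 3, 5] / [4, 6, 9] / [7] / [8];  common shape = (4, 3, 1, 1)

Row-insert the values π_1, π_2, … into P one at a time, bumping the leftmost entry strictly greater than the inserted value down to the next row. The recording tableau Q records, in position (i, j), the step at which that cell was added to P.
  Insert 1 (step 1): P = [1];  Q = [1]
  Insert 3 (step 2): P = [1, 3];  Q = [1, 2]
  Insert 8 (step 3): P = [1, 3, 8];  Q = [1, 2, 3]
  Insert 2 (step 4): P = [1, 2, 8] / [3];  Q = [1, 2, 3] / [4]
  Insert 9 (step 5): P = [1, 2, 8, 9] / [3];  Q = [1, 2, 3, 5] / [4]
  Insert 6 (step 6): P = [1, 2, 6, 9] / [3, 8];  Q = [1, 2, 3, 5] / [4, 6]
  Insert 5 (step 7): P = [1, 2, 5, 9] / [3, 6] / [8];  Q = [1, 2, 3, 5] / [4, 6] / [7]
  Insert 4 (step 8): P = [1, 2, 4, 9] / [3, 5] / [6] / [8];  Q = [1, 2, 3, 5] / [4, 6] / [7] / [8]
  Insert 7 (step 9): P = [1, 2, 4, 7] / [3, 5, 9] / [6] / [8];  Q = [1, 2, 3, 5] / [4, 6, 9] / [7] / [8]
Final shape: (4, 3, 1, 1).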